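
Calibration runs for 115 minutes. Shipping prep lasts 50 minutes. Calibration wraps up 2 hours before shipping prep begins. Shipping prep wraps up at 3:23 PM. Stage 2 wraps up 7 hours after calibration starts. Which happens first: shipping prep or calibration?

Shipping prep starts at 3:23 PM − 50 min = 2:33 PM.
Calibration ends at 2:33 PM − 120 min = 12:33 PM.
Calibration starts at 12:33 PM − 115 min = 10:38 AM.
Shipping prep starts at 2:33 PM and calibration starts at 10:38 AM, so calibration is first.

calibration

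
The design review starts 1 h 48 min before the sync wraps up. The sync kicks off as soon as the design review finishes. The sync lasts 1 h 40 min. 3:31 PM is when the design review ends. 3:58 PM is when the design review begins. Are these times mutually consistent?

The sync starts at 3:31 PM.
The sync ends at 3:31 PM + 100 min = 5:11 PM.
The design review starts at 5:11 PM − 108 min = 3:23 PM.
But the design review is also said to start at 3:58 PM — a 35-minute conflict.

No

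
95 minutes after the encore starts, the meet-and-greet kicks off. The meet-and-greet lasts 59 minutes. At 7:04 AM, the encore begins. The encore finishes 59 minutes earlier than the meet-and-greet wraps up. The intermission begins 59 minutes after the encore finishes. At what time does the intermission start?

9:38 AM

The meet-and-greet starts at 7:04 AM + 95 min = 8:39 AM.
The meet-and-greet ends at 8:39 AM + 59 min = 9:38 AM.
The encore ends at 9:38 AM − 59 min = 8:39 AM.
The intermission starts at 8:39 AM + 59 min = 9:38 AM.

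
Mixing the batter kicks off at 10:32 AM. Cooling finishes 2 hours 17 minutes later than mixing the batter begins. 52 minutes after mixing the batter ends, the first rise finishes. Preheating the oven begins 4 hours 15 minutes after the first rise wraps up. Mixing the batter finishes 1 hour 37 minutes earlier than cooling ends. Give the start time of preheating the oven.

Cooling ends at 10:32 AM + 137 min = 12:49 PM.
Mixing the batter ends at 12:49 PM − 97 min = 11:12 AM.
The first rise ends at 11:12 AM + 52 min = 12:04 PM.
Preheating the oven starts at 12:04 PM + 255 min = 4:19 PM.

4:19 PM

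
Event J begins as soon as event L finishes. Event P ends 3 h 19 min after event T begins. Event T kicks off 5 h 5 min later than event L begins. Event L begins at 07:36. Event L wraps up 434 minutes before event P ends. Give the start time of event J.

Event T starts at 07:36 + 305 min = 12:41.
Event P ends at 12:41 + 199 min = 16:00.
Event L ends at 16:00 − 434 min = 08:46.
So event J starts at 08:46.

08:46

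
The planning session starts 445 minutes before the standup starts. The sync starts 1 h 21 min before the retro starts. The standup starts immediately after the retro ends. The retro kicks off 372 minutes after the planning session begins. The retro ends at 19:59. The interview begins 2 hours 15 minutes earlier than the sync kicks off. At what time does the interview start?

The standup starts at 19:59.
The planning session starts at 19:59 − 445 min = 12:34.
The retro starts at 12:34 + 372 min = 18:46.
The sync starts at 18:46 − 81 min = 17:25.
The interview starts at 17:25 − 135 min = 15:10.

15:10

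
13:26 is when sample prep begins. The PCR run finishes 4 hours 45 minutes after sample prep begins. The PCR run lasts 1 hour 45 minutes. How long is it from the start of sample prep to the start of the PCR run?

180 minutes

The PCR run ends at 13:26 + 285 min = 18:11.
The PCR run starts at 18:11 − 105 min = 16:26.
From 13:26 to 16:26 is 180 minutes.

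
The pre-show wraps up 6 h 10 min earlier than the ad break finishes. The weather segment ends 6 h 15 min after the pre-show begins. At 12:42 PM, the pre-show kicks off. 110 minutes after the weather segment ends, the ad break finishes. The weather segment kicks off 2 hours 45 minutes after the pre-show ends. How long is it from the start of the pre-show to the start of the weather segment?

The weather segment ends at 12:42 PM + 375 min = 6:57 PM.
The ad break ends at 6:57 PM + 110 min = 8:47 PM.
The pre-show ends at 8:47 PM − 370 min = 2:37 PM.
The weather segment starts at 2:37 PM + 165 min = 5:22 PM.
From 12:42 PM to 5:22 PM is 280 minutes.

280 minutes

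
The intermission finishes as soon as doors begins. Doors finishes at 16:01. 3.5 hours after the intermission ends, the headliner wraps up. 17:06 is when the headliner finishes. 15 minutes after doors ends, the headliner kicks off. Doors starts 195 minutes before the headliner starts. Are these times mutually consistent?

No

The headliner starts at 16:01 + 15 min = 16:16.
Doors starts at 16:16 − 195 min = 13:01.
So the intermission ends at 13:01.
The headliner ends at 13:01 + 210 min = 16:31.
But the headliner is also said to end at 17:06 — a 35-minute conflict.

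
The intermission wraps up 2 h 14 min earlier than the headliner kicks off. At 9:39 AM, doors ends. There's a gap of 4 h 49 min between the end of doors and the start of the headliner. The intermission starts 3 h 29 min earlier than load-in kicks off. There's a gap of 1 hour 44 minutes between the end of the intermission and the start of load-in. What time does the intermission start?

The headliner starts at 9:39 AM + 289 min = 2:28 PM.
The intermission ends at 2:28 PM − 134 min = 12:14 PM.
Load-in starts at 12:14 PM + 104 min = 1:58 PM.
The intermission starts at 1:58 PM − 209 min = 10:29 AM.

10:29 AM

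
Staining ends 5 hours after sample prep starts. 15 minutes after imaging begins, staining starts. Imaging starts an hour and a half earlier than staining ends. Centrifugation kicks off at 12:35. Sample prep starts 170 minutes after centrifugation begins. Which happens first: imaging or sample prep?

Sample prep starts at 12:35 + 170 min = 15:25.
Staining ends at 15:25 + 300 min = 20:25.
Imaging starts at 20:25 − 90 min = 18:55.
Imaging starts at 18:55 and sample prep starts at 15:25, so sample prep is first.

sample prep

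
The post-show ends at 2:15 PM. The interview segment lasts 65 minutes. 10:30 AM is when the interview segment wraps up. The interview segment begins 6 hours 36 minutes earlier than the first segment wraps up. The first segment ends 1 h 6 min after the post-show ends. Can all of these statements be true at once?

The first segment ends at 2:15 PM + 66 min = 3:21 PM.
The interview segment starts at 3:21 PM − 396 min = 8:45 AM.
The interview segment ends at 8:45 AM + 65 min = 9:50 AM.
But the interview segment is also said to end at 10:30 AM — a 40-minute conflict.

No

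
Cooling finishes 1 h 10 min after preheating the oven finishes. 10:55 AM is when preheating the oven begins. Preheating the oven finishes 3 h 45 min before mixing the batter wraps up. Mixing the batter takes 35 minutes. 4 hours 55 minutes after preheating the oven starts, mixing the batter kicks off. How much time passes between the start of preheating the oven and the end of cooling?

Mixing the batter starts at 10:55 AM + 295 min = 3:50 PM.
Mixing the batter ends at 3:50 PM + 35 min = 4:25 PM.
Preheating the oven ends at 4:25 PM − 225 min = 12:40 PM.
Cooling ends at 12:40 PM + 70 min = 1:50 PM.
From 10:55 AM to 1:50 PM is 2 hours 55 minutes.

2 hours 55 minutes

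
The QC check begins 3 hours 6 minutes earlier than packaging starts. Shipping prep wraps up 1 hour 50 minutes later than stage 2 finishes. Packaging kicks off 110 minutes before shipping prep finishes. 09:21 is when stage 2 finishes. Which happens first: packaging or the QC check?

the QC check

Shipping prep ends at 09:21 + 110 min = 11:11.
Packaging starts at 11:11 − 110 min = 09:21.
The QC check starts at 09:21 − 186 min = 06:15.
Packaging starts at 09:21 and the QC check starts at 06:15, so the QC check is first.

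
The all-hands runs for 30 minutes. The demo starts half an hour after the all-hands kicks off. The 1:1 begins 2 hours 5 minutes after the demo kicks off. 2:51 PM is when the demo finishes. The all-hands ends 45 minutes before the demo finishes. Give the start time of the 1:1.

4:11 PM

The all-hands ends at 2:51 PM − 45 min = 2:06 PM.
The all-hands starts at 2:06 PM − 30 min = 1:36 PM.
The demo starts at 1:36 PM + 30 min = 2:06 PM.
The 1:1 starts at 2:06 PM + 125 min = 4:11 PM.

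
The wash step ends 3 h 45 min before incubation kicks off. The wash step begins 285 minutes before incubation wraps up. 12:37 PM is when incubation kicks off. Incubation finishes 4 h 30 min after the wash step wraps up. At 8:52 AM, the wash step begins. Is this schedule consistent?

The wash step ends at 12:37 PM − 225 min = 8:52 AM.
Incubation ends at 8:52 AM + 270 min = 1:22 PM.
The wash step starts at 1:22 PM − 285 min = 8:37 AM.
But the wash step is also said to start at 8:52 AM — a 15-minute conflict.

No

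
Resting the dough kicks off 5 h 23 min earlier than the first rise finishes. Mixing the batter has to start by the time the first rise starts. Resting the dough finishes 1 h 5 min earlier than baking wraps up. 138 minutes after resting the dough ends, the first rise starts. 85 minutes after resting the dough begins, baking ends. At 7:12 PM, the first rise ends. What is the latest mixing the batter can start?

4:27 PM

Resting the dough starts at 7:12 PM − 323 min = 1:49 PM.
Baking ends at 1:49 PM + 85 min = 3:14 PM.
Resting the dough ends at 3:14 PM − 65 min = 2:09 PM.
The first rise starts at 2:09 PM + 138 min = 4:27 PM.
Mixing the batter is bounded by the first rise, so the latest it can start is 4:27 PM.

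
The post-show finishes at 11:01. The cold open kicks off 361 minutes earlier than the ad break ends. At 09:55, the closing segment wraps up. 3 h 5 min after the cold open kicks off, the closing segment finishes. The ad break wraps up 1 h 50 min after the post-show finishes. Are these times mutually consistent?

The ad break ends at 11:01 + 110 min = 12:51.
The cold open starts at 12:51 − 361 min = 06:50.
The closing segment ends at 06:50 + 185 min = 09:55.
That matches the stated 09:55, so the schedule is consistent.

Yes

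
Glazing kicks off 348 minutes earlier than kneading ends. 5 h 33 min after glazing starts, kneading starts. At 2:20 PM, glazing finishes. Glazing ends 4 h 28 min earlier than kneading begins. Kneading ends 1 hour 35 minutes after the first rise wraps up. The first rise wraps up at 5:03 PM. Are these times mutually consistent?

Kneading ends at 5:03 PM + 95 min = 6:38 PM.
Glazing starts at 6:38 PM − 348 min = 12:50 PM.
Kneading starts at 12:50 PM + 333 min = 6:23 PM.
Glazing ends at 6:23 PM − 268 min = 1:55 PM.
But glazing is also said to end at 2:20 PM — a 25-minute conflict.

No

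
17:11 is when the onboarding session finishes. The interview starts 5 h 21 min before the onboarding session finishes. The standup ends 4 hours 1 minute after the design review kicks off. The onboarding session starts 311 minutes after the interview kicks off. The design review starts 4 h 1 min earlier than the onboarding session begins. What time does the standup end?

17:01

The interview starts at 17:11 − 321 min = 11:50.
The onboarding session starts at 11:50 + 311 min = 17:01.
The design review starts at 17:01 − 241 min = 13:00.
The standup ends at 13:00 + 241 min = 17:01.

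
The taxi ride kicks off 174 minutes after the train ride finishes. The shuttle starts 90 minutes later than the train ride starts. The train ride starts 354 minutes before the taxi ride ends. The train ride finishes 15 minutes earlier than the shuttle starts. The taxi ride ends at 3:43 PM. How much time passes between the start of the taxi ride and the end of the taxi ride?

The train ride starts at 3:43 PM − 354 min = 9:49 AM.
The shuttle starts at 9:49 AM + 90 min = 11:19 AM.
The train ride ends at 11:19 AM − 15 min = 11:04 AM.
The taxi ride starts at 11:04 AM + 174 min = 1:58 PM.
From 1:58 PM to 3:43 PM is 1 hour 45 minutes.

1 hour 45 minutes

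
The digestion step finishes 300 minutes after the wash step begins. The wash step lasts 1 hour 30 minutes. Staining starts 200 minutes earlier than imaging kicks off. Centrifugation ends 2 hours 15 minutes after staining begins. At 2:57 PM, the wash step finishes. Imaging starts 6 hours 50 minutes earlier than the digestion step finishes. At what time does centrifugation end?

The wash step starts at 2:57 PM − 90 min = 1:27 PM.
The digestion step ends at 1:27 PM + 300 min = 6:27 PM.
Imaging starts at 6:27 PM − 410 min = 11:37 AM.
Staining starts at 11:37 AM − 200 min = 8:17 AM.
Centrifugation ends at 8:17 AM + 135 min = 10:32 AM.

10:32 AM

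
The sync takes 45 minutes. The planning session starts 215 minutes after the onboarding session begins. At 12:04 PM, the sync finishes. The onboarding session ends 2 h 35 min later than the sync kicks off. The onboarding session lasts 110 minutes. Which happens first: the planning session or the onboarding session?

the onboarding session

The sync starts at 12:04 PM − 45 min = 11:19 AM.
The onboarding session ends at 11:19 AM + 155 min = 1:54 PM.
The onboarding session starts at 1:54 PM − 110 min = 12:04 PM.
The planning session starts at 12:04 PM + 215 min = 3:39 PM.
The planning session starts at 3:39 PM and the onboarding session starts at 12:04 PM, so the onboarding session is first.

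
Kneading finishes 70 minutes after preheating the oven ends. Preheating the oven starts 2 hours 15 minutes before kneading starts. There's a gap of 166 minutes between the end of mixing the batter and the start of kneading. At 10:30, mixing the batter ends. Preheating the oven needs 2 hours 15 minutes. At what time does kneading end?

Kneading starts at 10:30 + 166 min = 13:16.
Preheating the oven starts at 13:16 − 135 min = 11:01.
Preheating the oven ends at 11:01 + 135 min = 13:16.
Kneading ends at 13:16 + 70 min = 14:26.

14:26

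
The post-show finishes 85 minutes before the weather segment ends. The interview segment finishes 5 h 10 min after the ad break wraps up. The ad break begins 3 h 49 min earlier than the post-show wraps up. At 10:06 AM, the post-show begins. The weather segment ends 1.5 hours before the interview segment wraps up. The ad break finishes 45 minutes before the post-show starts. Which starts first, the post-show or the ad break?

The ad break ends at 10:06 AM − 45 min = 9:21 AM.
The interview segment ends at 9:21 AM + 310 min = 2:31 PM.
The weather segment ends at 2:31 PM − 90 min = 1:01 PM.
The post-show ends at 1:01 PM − 85 min = 11:36 AM.
The ad break starts at 11:36 AM − 229 min = 7:47 AM.
The post-show starts at 10:06 AM and the ad break starts at 7:47 AM, so the ad break is first.

the ad break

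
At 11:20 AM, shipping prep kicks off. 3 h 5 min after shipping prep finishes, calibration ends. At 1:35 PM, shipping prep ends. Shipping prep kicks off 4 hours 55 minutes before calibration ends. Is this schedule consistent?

Calibration ends at 1:35 PM + 185 min = 4:40 PM.
Shipping prep starts at 4:40 PM − 295 min = 11:45 AM.
But shipping prep is also said to start at 11:20 AM — a 25-minute conflict.

No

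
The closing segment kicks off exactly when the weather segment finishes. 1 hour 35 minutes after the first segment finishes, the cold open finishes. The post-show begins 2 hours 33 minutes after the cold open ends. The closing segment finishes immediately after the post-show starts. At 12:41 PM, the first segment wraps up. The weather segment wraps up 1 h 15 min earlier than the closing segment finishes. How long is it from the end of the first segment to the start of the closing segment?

2 h 53 min

The cold open ends at 12:41 PM + 95 min = 2:16 PM.
The post-show starts at 2:16 PM + 153 min = 4:49 PM.
So the closing segment ends at 4:49 PM.
The weather segment ends at 4:49 PM − 75 min = 3:34 PM.
So the closing segment starts at 3:34 PM.
From 12:41 PM to 3:34 PM is 2 h 53 min.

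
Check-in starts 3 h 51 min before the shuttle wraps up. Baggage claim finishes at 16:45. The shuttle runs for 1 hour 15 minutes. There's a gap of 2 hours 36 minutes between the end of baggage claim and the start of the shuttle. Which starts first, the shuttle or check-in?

check-in

The shuttle starts at 16:45 + 156 min = 19:21.
The shuttle ends at 19:21 + 75 min = 20:36.
Check-in starts at 20:36 − 231 min = 16:45.
The shuttle starts at 19:21 and check-in starts at 16:45, so check-in is first.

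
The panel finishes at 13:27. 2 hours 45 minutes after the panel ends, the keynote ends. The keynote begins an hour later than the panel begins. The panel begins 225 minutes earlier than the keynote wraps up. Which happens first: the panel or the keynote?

The keynote ends at 13:27 + 165 min = 16:12.
The panel starts at 16:12 − 225 min = 12:27.
The keynote starts at 12:27 + 60 min = 13:27.
The panel starts at 12:27 and the keynote starts at 13:27, so the panel is first.

the panel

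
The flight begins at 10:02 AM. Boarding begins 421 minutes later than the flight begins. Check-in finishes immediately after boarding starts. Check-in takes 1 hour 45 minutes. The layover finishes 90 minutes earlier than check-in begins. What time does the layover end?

Boarding starts at 10:02 AM + 421 min = 5:03 PM.
So check-in ends at 5:03 PM.
Check-in starts at 5:03 PM − 105 min = 3:18 PM.
The layover ends at 3:18 PM − 90 min = 1:48 PM.

1:48 PM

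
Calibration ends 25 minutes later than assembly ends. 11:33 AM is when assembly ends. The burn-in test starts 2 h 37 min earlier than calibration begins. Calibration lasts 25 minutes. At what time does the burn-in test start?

8:56 AM

Calibration ends at 11:33 AM + 25 min = 11:58 AM.
Calibration starts at 11:58 AM − 25 min = 11:33 AM.
The burn-in test starts at 11:33 AM − 157 min = 8:56 AM.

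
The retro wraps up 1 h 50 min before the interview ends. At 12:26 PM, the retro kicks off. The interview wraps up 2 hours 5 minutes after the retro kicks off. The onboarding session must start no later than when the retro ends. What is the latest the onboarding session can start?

12:41 PM

The interview ends at 12:26 PM + 125 min = 2:31 PM.
The retro ends at 2:31 PM − 110 min = 12:41 PM.
The onboarding session is bounded by the retro, so the latest it can start is 12:41 PM.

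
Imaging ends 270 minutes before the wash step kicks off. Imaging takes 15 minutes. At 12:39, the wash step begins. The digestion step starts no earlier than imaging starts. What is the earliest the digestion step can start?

07:54

Imaging ends at 12:39 − 270 min = 08:09.
Imaging starts at 08:09 − 15 min = 07:54.
The digestion step is bounded by imaging, so the earliest it can start is 07:54.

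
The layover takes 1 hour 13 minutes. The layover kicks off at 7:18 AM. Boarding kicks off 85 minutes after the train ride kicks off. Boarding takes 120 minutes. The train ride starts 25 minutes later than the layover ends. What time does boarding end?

The layover ends at 7:18 AM + 73 min = 8:31 AM.
The train ride starts at 8:31 AM + 25 min = 8:56 AM.
Boarding starts at 8:56 AM + 85 min = 10:21 AM.
Boarding ends at 10:21 AM + 120 min = 12:21 PM.

12:21 PM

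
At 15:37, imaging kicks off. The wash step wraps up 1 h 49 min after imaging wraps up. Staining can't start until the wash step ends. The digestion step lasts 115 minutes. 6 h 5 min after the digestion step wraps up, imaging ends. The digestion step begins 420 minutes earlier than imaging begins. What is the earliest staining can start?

The digestion step starts at 15:37 − 420 min = 08:37.
The digestion step ends at 08:37 + 115 min = 10:32.
Imaging ends at 10:32 + 365 min = 16:37.
The wash step ends at 16:37 + 109 min = 18:26.
Staining is bounded by the wash step, so the earliest it can start is 18:26.

18:26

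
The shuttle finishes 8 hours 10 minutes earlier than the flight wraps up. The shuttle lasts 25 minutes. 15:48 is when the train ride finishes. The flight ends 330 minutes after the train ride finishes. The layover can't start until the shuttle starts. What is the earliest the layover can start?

12:43

The flight ends at 15:48 + 330 min = 21:18.
The shuttle ends at 21:18 − 490 min = 13:08.
The shuttle starts at 13:08 − 25 min = 12:43.
The layover is bounded by the shuttle, so the earliest it can start is 12:43.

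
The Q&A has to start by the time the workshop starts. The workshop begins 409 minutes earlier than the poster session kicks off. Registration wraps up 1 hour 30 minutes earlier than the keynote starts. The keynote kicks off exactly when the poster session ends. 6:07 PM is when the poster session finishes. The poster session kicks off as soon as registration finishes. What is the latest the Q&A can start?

9:48 AM

The keynote starts at 6:07 PM.
Registration ends at 6:07 PM − 90 min = 4:37 PM.
So the poster session starts at 4:37 PM.
The workshop starts at 4:37 PM − 409 min = 9:48 AM.
The Q&A is bounded by the workshop, so the latest it can start is 9:48 AM.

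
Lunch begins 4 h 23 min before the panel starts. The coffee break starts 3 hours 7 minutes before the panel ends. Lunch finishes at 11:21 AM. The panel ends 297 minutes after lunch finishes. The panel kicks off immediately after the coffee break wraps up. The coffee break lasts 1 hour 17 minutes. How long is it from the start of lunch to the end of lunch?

The panel ends at 11:21 AM + 297 min = 4:18 PM.
The coffee break starts at 4:18 PM − 187 min = 1:11 PM.
The coffee break ends at 1:11 PM + 77 min = 2:28 PM.
So the panel starts at 2:28 PM.
Lunch starts at 2:28 PM − 263 min = 10:05 AM.
From 10:05 AM to 11:21 AM is 1 h 16 min.

1 h 16 min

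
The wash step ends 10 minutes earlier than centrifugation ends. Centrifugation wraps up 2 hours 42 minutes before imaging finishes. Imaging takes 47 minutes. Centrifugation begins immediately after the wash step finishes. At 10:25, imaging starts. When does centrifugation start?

Imaging ends at 10:25 + 47 min = 11:12.
Centrifugation ends at 11:12 − 162 min = 08:30.
The wash step ends at 08:30 − 10 min = 08:20.
So centrifugation starts at 08:20.

08:20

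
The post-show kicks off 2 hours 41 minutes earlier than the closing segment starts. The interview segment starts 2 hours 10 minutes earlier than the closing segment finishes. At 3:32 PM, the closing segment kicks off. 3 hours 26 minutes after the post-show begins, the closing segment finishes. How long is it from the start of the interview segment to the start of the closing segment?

The post-show starts at 3:32 PM − 161 min = 12:51 PM.
The closing segment ends at 12:51 PM + 206 min = 4:17 PM.
The interview segment starts at 4:17 PM − 130 min = 2:07 PM.
From 2:07 PM to 3:32 PM is 1 hour 25 minutes.

1 hour 25 minutes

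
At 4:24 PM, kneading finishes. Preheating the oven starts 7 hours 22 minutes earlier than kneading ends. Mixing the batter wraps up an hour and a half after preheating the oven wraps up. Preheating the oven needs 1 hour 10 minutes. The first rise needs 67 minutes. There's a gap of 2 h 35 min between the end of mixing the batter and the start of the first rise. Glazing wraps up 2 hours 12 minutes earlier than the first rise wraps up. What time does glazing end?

1:12 PM

Preheating the oven starts at 4:24 PM − 442 min = 9:02 AM.
Preheating the oven ends at 9:02 AM + 70 min = 10:12 AM.
Mixing the batter ends at 10:12 AM + 90 min = 11:42 AM.
The first rise starts at 11:42 AM + 155 min = 2:17 PM.
The first rise ends at 2:17 PM + 67 min = 3:24 PM.
Glazing ends at 3:24 PM − 132 min = 1:12 PM.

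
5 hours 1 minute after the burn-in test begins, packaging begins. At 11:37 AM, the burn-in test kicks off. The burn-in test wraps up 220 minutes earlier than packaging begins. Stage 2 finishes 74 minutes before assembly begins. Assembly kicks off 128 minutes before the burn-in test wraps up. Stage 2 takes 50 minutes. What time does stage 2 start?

Packaging starts at 11:37 AM + 301 min = 4:38 PM.
The burn-in test ends at 4:38 PM − 220 min = 12:58 PM.
Assembly starts at 12:58 PM − 128 min = 10:50 AM.
Stage 2 ends at 10:50 AM − 74 min = 9:36 AM.
Stage 2 starts at 9:36 AM − 50 min = 8:46 AM.

8:46 AM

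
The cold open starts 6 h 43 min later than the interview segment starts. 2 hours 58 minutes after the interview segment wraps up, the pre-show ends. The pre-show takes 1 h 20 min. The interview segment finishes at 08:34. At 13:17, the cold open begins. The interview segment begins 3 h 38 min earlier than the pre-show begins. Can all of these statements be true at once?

The pre-show ends at 08:34 + 178 min = 11:32.
The pre-show starts at 11:32 − 80 min = 10:12.
The interview segment starts at 10:12 − 218 min = 06:34.
The cold open starts at 06:34 + 403 min = 13:17.
That matches the stated 13:17, so the schedule is consistent.

Yes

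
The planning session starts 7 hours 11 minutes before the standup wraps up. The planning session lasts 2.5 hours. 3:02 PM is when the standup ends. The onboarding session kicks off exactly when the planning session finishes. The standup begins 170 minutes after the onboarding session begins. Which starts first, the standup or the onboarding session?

The planning session starts at 3:02 PM − 431 min = 7:51 AM.
The planning session ends at 7:51 AM + 150 min = 10:21 AM.
So the onboarding session starts at 10:21 AM.
The standup starts at 10:21 AM + 170 min = 1:11 PM.
The standup starts at 1:11 PM and the onboarding session starts at 10:21 AM, so the onboarding session is first.

the onboarding session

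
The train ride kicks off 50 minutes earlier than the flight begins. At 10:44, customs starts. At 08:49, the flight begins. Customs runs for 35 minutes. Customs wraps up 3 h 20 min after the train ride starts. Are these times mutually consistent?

The train ride starts at 08:49 − 50 min = 07:59.
Customs ends at 07:59 + 200 min = 11:19.
Customs starts at 11:19 − 35 min = 10:44.
That matches the stated 10:44, so the schedule is consistent.

Yes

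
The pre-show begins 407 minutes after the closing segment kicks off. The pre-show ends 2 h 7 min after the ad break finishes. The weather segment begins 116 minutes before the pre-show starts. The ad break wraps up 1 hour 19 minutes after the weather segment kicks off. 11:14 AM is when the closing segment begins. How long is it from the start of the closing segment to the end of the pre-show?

8 h 17 min

The pre-show starts at 11:14 AM + 407 min = 6:01 PM.
The weather segment starts at 6:01 PM − 116 min = 4:05 PM.
The ad break ends at 4:05 PM + 79 min = 5:24 PM.
The pre-show ends at 5:24 PM + 127 min = 7:31 PM.
From 11:14 AM to 7:31 PM is 8 h 17 min.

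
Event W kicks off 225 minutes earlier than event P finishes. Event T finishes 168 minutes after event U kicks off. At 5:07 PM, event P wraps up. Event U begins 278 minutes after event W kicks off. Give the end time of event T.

8:48 PM

Event W starts at 5:07 PM − 225 min = 1:22 PM.
Event U starts at 1:22 PM + 278 min = 6:00 PM.
Event T ends at 6:00 PM + 168 min = 8:48 PM.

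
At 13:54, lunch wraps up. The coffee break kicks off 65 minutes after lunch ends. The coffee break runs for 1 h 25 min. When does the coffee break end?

16:24

The coffee break starts at 13:54 + 65 min = 14:59.
The coffee break ends at 14:59 + 85 min = 16:24.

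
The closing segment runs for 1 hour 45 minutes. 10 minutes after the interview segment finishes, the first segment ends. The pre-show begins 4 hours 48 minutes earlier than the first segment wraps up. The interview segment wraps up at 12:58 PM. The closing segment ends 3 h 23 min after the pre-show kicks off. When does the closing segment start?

9:58 AM

The first segment ends at 12:58 PM + 10 min = 1:08 PM.
The pre-show starts at 1:08 PM − 288 min = 8:20 AM.
The closing segment ends at 8:20 AM + 203 min = 11:43 AM.
The closing segment starts at 11:43 AM − 105 min = 9:58 AM.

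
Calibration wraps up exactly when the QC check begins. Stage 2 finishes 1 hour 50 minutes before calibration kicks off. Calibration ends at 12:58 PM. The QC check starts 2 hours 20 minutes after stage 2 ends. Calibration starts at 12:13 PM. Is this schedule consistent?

Stage 2 ends at 12:13 PM − 110 min = 10:23 AM.
The QC check starts at 10:23 AM + 140 min = 12:43 PM.
So calibration ends at 12:43 PM.
But calibration is also said to end at 12:58 PM — a 15-minute conflict.

No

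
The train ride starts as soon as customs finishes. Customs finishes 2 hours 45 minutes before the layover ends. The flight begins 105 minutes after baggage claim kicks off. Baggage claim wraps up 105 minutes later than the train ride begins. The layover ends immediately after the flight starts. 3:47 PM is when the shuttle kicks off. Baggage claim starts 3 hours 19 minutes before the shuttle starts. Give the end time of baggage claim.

Baggage claim starts at 3:47 PM − 199 min = 12:28 PM.
The flight starts at 12:28 PM + 105 min = 2:13 PM.
So the layover ends at 2:13 PM.
Customs ends at 2:13 PM − 165 min = 11:28 AM.
So the train ride starts at 11:28 AM.
Baggage claim ends at 11:28 AM + 105 min = 1:13 PM.

1:13 PM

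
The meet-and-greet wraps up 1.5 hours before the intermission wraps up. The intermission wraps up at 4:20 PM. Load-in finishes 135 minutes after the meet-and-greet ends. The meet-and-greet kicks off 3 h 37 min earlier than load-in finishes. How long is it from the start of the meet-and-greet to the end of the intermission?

The meet-and-greet ends at 4:20 PM − 90 min = 2:50 PM.
Load-in ends at 2:50 PM + 135 min = 5:05 PM.
The meet-and-greet starts at 5:05 PM − 217 min = 1:28 PM.
From 1:28 PM to 4:20 PM is 172 minutes.

172 minutes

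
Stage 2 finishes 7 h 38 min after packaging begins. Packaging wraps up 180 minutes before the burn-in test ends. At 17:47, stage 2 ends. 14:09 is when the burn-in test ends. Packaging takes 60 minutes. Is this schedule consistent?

Packaging ends at 14:09 − 180 min = 11:09.
Packaging starts at 11:09 − 60 min = 10:09.
Stage 2 ends at 10:09 + 458 min = 17:47.
That matches the stated 17:47, so the schedule is consistent.

Yes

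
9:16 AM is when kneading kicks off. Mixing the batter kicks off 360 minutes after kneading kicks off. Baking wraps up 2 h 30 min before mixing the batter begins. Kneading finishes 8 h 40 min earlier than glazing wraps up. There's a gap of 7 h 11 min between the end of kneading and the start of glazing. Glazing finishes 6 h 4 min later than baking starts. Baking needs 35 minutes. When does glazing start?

Mixing the batter starts at 9:16 AM + 360 min = 3:16 PM.
Baking ends at 3:16 PM − 150 min = 12:46 PM.
Baking starts at 12:46 PM − 35 min = 12:11 PM.
Glazing ends at 12:11 PM + 364 min = 6:15 PM.
Kneading ends at 6:15 PM − 520 min = 9:35 AM.
Glazing starts at 9:35 AM + 431 min = 4:46 PM.

4:46 PM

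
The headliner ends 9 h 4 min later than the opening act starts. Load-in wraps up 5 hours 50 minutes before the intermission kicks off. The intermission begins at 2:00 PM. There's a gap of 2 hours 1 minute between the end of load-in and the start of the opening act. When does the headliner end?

Load-in ends at 2:00 PM − 350 min = 8:10 AM.
The opening act starts at 8:10 AM + 121 min = 10:11 AM.
The headliner ends at 10:11 AM + 544 min = 7:15 PM.

7:15 PM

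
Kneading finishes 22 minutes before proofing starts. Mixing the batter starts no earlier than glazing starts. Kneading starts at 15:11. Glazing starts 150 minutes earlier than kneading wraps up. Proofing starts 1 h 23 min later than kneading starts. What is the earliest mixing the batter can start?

Proofing starts at 15:11 + 83 min = 16:34.
Kneading ends at 16:34 − 22 min = 16:12.
Glazing starts at 16:12 − 150 min = 13:42.
Mixing the batter is bounded by glazing, so the earliest it can start is 13:42.

13:42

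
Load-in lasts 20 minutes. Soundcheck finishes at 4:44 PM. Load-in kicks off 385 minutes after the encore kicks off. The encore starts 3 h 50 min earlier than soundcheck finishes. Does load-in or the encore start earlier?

The encore starts at 4:44 PM − 230 min = 12:54 PM.
Load-in starts at 12:54 PM + 385 min = 7:19 PM.
Load-in starts at 7:19 PM and the encore starts at 12:54 PM, so the encore is first.

the encore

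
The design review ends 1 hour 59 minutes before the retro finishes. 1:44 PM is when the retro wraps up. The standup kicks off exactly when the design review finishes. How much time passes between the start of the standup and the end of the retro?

The design review ends at 1:44 PM − 119 min = 11:45 AM.
So the standup starts at 11:45 AM.
From 11:45 AM to 1:44 PM is 119 minutes.

119 minutes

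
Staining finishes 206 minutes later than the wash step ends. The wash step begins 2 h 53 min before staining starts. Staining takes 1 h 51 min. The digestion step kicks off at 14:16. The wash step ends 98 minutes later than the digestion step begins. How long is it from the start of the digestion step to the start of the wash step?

20 minutes

The wash step ends at 14:16 + 98 min = 15:54.
Staining ends at 15:54 + 206 min = 19:20.
Staining starts at 19:20 − 111 min = 17:29.
The wash step starts at 17:29 − 173 min = 14:36.
From 14:16 to 14:36 is 20 minutes.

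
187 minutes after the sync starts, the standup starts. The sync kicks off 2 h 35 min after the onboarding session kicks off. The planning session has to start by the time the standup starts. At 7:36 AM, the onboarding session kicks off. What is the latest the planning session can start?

The sync starts at 7:36 AM + 155 min = 10:11 AM.
The standup starts at 10:11 AM + 187 min = 1:18 PM.
The planning session is bounded by the standup, so the latest it can start is 1:18 PM.

1:18 PM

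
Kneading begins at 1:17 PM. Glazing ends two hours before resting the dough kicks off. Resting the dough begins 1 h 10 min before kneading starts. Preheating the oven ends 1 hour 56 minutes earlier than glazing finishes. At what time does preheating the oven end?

8:11 AM

Resting the dough starts at 1:17 PM − 70 min = 12:07 PM.
Glazing ends at 12:07 PM − 120 min = 10:07 AM.
Preheating the oven ends at 10:07 AM − 116 min = 8:11 AM.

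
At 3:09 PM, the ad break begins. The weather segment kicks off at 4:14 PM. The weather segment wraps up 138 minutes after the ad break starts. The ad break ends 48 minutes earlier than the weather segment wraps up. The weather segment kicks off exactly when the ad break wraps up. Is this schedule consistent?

The weather segment ends at 3:09 PM + 138 min = 5:27 PM.
The ad break ends at 5:27 PM − 48 min = 4:39 PM.
So the weather segment starts at 4:39 PM.
But the weather segment is also said to start at 4:14 PM — a 25-minute conflict.

No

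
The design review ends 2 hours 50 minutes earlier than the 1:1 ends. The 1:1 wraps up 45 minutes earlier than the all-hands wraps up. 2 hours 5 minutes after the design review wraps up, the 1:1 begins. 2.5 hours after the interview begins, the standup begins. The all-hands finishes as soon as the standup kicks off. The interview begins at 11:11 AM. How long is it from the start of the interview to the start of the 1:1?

The standup starts at 11:11 AM + 150 min = 1:41 PM.
So the all-hands ends at 1:41 PM.
The 1:1 ends at 1:41 PM − 45 min = 12:56 PM.
The design review ends at 12:56 PM − 170 min = 10:06 AM.
The 1:1 starts at 10:06 AM + 125 min = 12:11 PM.
From 11:11 AM to 12:11 PM is an hour.

an hour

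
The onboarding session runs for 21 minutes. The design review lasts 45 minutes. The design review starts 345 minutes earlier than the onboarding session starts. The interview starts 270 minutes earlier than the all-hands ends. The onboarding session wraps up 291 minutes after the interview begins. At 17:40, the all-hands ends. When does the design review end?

12:40

The interview starts at 17:40 − 270 min = 13:10.
The onboarding session ends at 13:10 + 291 min = 18:01.
The onboarding session starts at 18:01 − 21 min = 17:40.
The design review starts at 17:40 − 345 min = 11:55.
The design review ends at 11:55 + 45 min = 12:40.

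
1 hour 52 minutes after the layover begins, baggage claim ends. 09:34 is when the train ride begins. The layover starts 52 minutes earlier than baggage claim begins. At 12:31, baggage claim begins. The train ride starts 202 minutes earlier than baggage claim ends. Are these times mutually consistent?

No

The layover starts at 12:31 − 52 min = 11:39.
Baggage claim ends at 11:39 + 112 min = 13:31.
The train ride starts at 13:31 − 202 min = 10:09.
But the train ride is also said to start at 09:34 — a 35-minute conflict.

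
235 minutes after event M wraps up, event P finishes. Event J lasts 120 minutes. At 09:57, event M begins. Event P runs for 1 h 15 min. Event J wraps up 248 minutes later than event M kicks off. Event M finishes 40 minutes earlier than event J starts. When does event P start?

Event J ends at 09:57 + 248 min = 14:05.
Event J starts at 14:05 − 120 min = 12:05.
Event M ends at 12:05 − 40 min = 11:25.
Event P ends at 11:25 + 235 min = 15:20.
Event P starts at 15:20 − 75 min = 14:05.

14:05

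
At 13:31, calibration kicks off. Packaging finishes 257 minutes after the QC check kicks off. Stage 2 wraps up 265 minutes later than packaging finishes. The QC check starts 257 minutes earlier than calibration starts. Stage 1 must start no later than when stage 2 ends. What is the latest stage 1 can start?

17:56

The QC check starts at 13:31 − 257 min = 09:14.
Packaging ends at 09:14 + 257 min = 13:31.
Stage 2 ends at 13:31 + 265 min = 17:56.
Stage 1 is bounded by stage 2, so the latest it can start is 17:56.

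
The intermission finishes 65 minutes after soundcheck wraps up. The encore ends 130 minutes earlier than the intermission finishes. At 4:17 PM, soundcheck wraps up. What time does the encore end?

The intermission ends at 4:17 PM + 65 min = 5:22 PM.
The encore ends at 5:22 PM − 130 min = 3:12 PM.

3:12 PM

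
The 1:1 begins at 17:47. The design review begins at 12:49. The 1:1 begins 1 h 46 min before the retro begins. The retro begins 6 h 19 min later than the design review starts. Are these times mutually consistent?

The retro starts at 12:49 + 379 min = 19:08.
The 1:1 starts at 19:08 − 106 min = 17:22.
But the 1:1 is also said to start at 17:47 — a 25-minute conflict.

No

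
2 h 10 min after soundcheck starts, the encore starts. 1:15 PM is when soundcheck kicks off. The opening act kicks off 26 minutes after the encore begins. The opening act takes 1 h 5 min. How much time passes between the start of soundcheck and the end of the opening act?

The encore starts at 1:15 PM + 130 min = 3:25 PM.
The opening act starts at 3:25 PM + 26 min = 3:51 PM.
The opening act ends at 3:51 PM + 65 min = 4:56 PM.
From 1:15 PM to 4:56 PM is 221 minutes.

221 minutes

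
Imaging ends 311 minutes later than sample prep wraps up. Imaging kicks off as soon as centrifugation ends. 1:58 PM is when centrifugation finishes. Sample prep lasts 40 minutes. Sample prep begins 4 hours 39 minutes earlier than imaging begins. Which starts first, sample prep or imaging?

Imaging starts at 1:58 PM.
Sample prep starts at 1:58 PM − 279 min = 9:19 AM.
Sample prep starts at 9:19 AM and imaging starts at 1:58 PM, so sample prep is first.

sample prep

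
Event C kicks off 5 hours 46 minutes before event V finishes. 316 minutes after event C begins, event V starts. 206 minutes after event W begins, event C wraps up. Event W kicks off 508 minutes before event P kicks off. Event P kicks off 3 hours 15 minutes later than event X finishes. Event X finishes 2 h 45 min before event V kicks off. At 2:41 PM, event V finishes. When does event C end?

Event C starts at 2:41 PM − 346 min = 8:55 AM.
Event V starts at 8:55 AM + 316 min = 2:11 PM.
Event X ends at 2:11 PM − 165 min = 11:26 AM.
Event P starts at 11:26 AM + 195 min = 2:41 PM.
Event W starts at 2:41 PM − 508 min = 6:13 AM.
Event C ends at 6:13 AM + 206 min = 9:39 AM.

9:39 AM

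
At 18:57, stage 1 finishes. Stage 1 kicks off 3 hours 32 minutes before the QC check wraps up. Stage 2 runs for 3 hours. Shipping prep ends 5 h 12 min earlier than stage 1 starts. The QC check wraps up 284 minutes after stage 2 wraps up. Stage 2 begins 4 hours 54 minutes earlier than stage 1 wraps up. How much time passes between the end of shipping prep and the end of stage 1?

5 hours 54 minutes

Stage 2 starts at 18:57 − 294 min = 14:03.
Stage 2 ends at 14:03 + 180 min = 17:03.
The QC check ends at 17:03 + 284 min = 21:47.
Stage 1 starts at 21:47 − 212 min = 18:15.
Shipping prep ends at 18:15 − 312 min = 13:03.
From 13:03 to 18:57 is 5 hours 54 minutes.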